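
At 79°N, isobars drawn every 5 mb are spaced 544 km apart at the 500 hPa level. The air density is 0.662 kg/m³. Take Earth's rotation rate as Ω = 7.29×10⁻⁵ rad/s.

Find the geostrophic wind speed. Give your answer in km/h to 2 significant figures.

Coriolis parameter at 79°N:
f = 2Ω sin φ = 2 × 7.29×10⁻⁵ × sin 79° = 1.43×10⁻⁴ s⁻¹
Pressure gradient: |∂P/∂n| = 500 Pa / 544000 m = 9.19×10⁻⁴ Pa/m
Geostrophic balance (pressure-gradient force = Coriolis force):
V_g = (1/(fρ)) |∂P/∂n| = 9.19×10⁻⁴ / (1.43×10⁻⁴ × 0.662) = 9.70 m/s
Converting: 9.70 m/s × 3.6 = 35 km/h

35 km/h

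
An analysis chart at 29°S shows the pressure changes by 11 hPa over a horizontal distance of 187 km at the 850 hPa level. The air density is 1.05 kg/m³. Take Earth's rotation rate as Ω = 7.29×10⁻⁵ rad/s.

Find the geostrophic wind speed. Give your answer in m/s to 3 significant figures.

79.3 m/s

Coriolis parameter at 29°S:
f = 2Ω sin φ = 2 × 7.29×10⁻⁵ × sin 29° = 7.07×10⁻⁵ s⁻¹
Pressure gradient: |∂P/∂n| = 1100 Pa / 187000 m = 5.88×10⁻³ Pa/m
Geostrophic balance (pressure-gradient force = Coriolis force):
V_g = (1/(fρ)) |∂P/∂n| = 5.88×10⁻³ / (7.07×10⁻⁵ × 1.05) = 79.3 m/s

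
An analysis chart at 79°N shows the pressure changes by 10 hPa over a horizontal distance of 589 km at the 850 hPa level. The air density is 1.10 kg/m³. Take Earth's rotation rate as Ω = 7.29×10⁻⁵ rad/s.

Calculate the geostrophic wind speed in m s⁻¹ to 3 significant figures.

10.8 m s⁻¹

Coriolis parameter at 79°N:
f = 2Ω sin φ = 2 × 7.29×10⁻⁵ × sin 79° = 1.43×10⁻⁴ s⁻¹
Pressure gradient: |∂P/∂n| = 1000 Pa / 589000 m = 1.70×10⁻³ Pa/m
Geostrophic balance (pressure-gradient force = Coriolis force):
V_g = (1/(fρ)) |∂P/∂n| = 1.70×10⁻³ / (1.43×10⁻⁴ × 1.10) = 10.8 m/s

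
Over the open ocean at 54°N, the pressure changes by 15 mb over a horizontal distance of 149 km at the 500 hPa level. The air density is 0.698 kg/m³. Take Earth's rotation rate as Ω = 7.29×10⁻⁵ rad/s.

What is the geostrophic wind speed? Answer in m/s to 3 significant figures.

122 m/s

Coriolis parameter at 54°N:
f = 2Ω sin φ = 2 × 7.29×10⁻⁵ × sin 54° = 1.18×10⁻⁴ s⁻¹
Pressure gradient: |∂P/∂n| = 1500 Pa / 149000 m = 1.01×10⁻² Pa/m
Geostrophic balance (pressure-gradient force = Coriolis force):
V_g = (1/(fρ)) |∂P/∂n| = 1.01×10⁻² / (1.18×10⁻⁴ × 0.698) = 122 m/s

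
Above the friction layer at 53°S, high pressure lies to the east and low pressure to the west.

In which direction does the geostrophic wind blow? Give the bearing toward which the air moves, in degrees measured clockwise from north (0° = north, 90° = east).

The pressure-gradient force points toward the west (bearing 270°).
Geostrophic balance: in the Southern Hemisphere the Coriolis force deflects motion to the left, so the geostrophic wind blows 90° to the left of the pressure-gradient force (low pressure on the right).
Rotating 270° by 90° counterclockwise gives 180° — the wind blows toward the south.

180°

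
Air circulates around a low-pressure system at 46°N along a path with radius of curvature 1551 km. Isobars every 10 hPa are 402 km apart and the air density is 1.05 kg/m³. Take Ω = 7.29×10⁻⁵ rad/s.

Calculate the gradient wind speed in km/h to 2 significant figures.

Coriolis parameter at 46°N:
f = 2Ω sin φ = 2 × 7.29×10⁻⁵ × sin 46° = 1.05×10⁻⁴ s⁻¹
Pressure gradient: |∂P/∂n| = 1000 Pa / 402000 m = 2.49×10⁻³ Pa/m
Geostrophic speed: V_g = |∂P/∂n|/(fρ) = 2.49×10⁻³/(1.05×10⁻⁴ × 1.05) = 22.6 m/s
Around a low, centrifugal force acts outward with Coriolis, so pressure-gradient force balances both:
(1/ρ)|∂P/∂n| = fV + V²/R  →  V² + fR·V − fR·V_g = 0
With fR = 1.05×10⁻⁴ × 1551×10³ m = 163 m/s:
V = [−fR + √((fR)² + 4 fR V_g)]/2 = [−163 + √(163² + 4×163×22.6)]/2 = 20.1 m/s
Subgeostrophic (V < V_g = 22.6 m/s), as expected around a low.
Converting: 20.1 m/s × 3.6 = 72 km/h

72 km/h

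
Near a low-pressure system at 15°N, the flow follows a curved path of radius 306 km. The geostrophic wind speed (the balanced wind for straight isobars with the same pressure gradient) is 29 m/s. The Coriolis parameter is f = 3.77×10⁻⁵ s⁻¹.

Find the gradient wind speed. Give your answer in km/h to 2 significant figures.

48 km/h

Around a low, centrifugal force acts outward with Coriolis, so pressure-gradient force balances both:
(1/ρ)|∂P/∂n| = fV + V²/R  →  V² + fR·V − fR·V_g = 0
With fR = 3.77×10⁻⁵ × 306×10³ m = 11.5 m/s:
V = [−fR + √((fR)² + 4 fR V_g)]/2 = [−11.5 + √(11.5² + 4×11.5×29)]/2 = 13.4 m/s
Subgeostrophic (V < V_g = 29 m/s), as expected around a low.
Converting: 13.4 m/s × 3.6 = 48 km/h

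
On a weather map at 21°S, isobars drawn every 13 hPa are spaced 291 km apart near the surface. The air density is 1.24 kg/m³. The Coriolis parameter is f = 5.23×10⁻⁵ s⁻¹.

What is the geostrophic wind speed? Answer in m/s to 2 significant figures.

69 m/s

Pressure gradient: |∂P/∂n| = 1300 Pa / 291000 m = 4.47×10⁻³ Pa/m
Geostrophic balance (pressure-gradient force = Coriolis force):
V_g = (1/(fρ)) |∂P/∂n| = 4.47×10⁻³ / (5.23×10⁻⁵ × 1.24) = 68.9 m/s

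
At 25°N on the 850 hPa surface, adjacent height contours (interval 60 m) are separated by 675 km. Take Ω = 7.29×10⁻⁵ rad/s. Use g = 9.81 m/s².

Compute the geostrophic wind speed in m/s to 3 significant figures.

Coriolis parameter at 25°N:
f = 2Ω sin φ = 2 × 7.29×10⁻⁵ × sin 25° = 6.16×10⁻⁵ s⁻¹
Height gradient: |∂Z/∂n| = 60 m / 675000 m = 8.89×10⁻⁵
On a pressure surface, geostrophic balance gives V_g = (g/f)|∂Z/∂n|:
V_g = 9.81 × 8.89×10⁻⁵ / 6.16×10⁻⁵ = 14.2 m/s

14.2 m/s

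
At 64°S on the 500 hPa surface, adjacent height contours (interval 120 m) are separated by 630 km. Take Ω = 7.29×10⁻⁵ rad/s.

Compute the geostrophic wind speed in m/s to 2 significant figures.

14 m/s

Coriolis parameter at 64°S:
f = 2Ω sin φ = 2 × 7.29×10⁻⁵ × sin 64° = 1.31×10⁻⁴ s⁻¹
Height gradient: |∂Z/∂n| = 120 m / 630000 m = 1.90×10⁻⁴
On a pressure surface, geostrophic balance gives V_g = (g/f)|∂Z/∂n|:
V_g = 9.81 × 1.90×10⁻⁴ / 1.31×10⁻⁴ = 14.3 m/s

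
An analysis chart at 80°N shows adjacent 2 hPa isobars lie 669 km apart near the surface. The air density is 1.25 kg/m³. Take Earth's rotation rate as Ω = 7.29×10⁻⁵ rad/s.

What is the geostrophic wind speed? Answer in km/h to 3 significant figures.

6.00 km/h

Coriolis parameter at 80°N:
f = 2Ω sin φ = 2 × 7.29×10⁻⁵ × sin 80° = 1.44×10⁻⁴ s⁻¹
Pressure gradient: |∂P/∂n| = 200 Pa / 669000 m = 2.99×10⁻⁴ Pa/m
Geostrophic balance (pressure-gradient force = Coriolis force):
V_g = (1/(fρ)) |∂P/∂n| = 2.99×10⁻⁴ / (1.44×10⁻⁴ × 1.25) = 1.67 m/s
Converting: 1.67 m/s × 3.6 = 6.00 km/h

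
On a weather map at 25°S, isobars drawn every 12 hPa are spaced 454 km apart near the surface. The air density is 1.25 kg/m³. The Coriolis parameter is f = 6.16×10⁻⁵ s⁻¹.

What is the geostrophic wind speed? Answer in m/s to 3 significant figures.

34.3 m/s

Pressure gradient: |∂P/∂n| = 1200 Pa / 454000 m = 2.64×10⁻³ Pa/m
Geostrophic balance (pressure-gradient force = Coriolis force):
V_g = (1/(fρ)) |∂P/∂n| = 2.64×10⁻³ / (6.16×10⁻⁵ × 1.25) = 34.3 m/s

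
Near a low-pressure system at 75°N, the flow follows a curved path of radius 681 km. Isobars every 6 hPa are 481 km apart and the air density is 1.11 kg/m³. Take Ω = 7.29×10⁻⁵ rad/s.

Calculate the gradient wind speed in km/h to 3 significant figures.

26.7 km/h

Coriolis parameter at 75°N:
f = 2Ω sin φ = 2 × 7.29×10⁻⁵ × sin 75° = 1.41×10⁻⁴ s⁻¹
Pressure gradient: |∂P/∂n| = 600 Pa / 481000 m = 1.25×10⁻³ Pa/m
Geostrophic speed: V_g = |∂P/∂n|/(fρ) = 1.25×10⁻³/(1.41×10⁻⁴ × 1.11) = 7.98 m/s
Around a low, centrifugal force acts outward with Coriolis, so pressure-gradient force balances both:
(1/ρ)|∂P/∂n| = fV + V²/R  →  V² + fR·V − fR·V_g = 0
With fR = 1.41×10⁻⁴ × 681×10³ m = 95.9 m/s:
V = [−fR + √((fR)² + 4 fR V_g)]/2 = [−95.9 + √(95.9² + 4×95.9×7.98)]/2 = 7.41 m/s
Subgeostrophic (V < V_g = 7.98 m/s), as expected around a low.
Converting: 7.41 m/s × 3.6 = 26.7 km/h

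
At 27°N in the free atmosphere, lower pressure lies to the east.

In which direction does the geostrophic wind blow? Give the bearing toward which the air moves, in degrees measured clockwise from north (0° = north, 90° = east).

180°

The pressure-gradient force points toward the east (bearing 090°).
Geostrophic balance: in the Northern Hemisphere the Coriolis force deflects motion to the right, so the geostrophic wind blows 90° to the right of the pressure-gradient force (low pressure on the left).
Rotating 090° by 90° clockwise gives 180° — the wind blows toward the south.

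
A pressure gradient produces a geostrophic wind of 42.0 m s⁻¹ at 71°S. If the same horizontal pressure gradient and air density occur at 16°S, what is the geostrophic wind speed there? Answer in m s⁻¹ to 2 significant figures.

140 m s⁻¹

With the same pressure gradient and density, V_g ∝ 1/f ∝ 1/sin φ.
V₂ = V₁ · sin φ₁ / sin φ₂ = 42.0 × sin 71° / sin 16°
V₂ = 42.0 × 0.9455/0.2756 = 140 m s⁻¹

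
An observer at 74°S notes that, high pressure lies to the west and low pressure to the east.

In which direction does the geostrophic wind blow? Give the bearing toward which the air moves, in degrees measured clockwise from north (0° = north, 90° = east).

The pressure-gradient force points toward the east (bearing 090°).
Geostrophic balance: in the Southern Hemisphere the Coriolis force deflects motion to the left, so the geostrophic wind blows 90° to the left of the pressure-gradient force (low pressure on the right).
Rotating 090° by 90° counterclockwise gives 000° — the wind blows toward the north.

000°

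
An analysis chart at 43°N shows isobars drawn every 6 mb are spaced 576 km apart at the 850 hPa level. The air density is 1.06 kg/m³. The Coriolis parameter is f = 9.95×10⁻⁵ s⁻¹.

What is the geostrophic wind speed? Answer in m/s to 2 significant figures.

9.9 m/s

Pressure gradient: |∂P/∂n| = 600 Pa / 576000 m = 1.04×10⁻³ Pa/m
Geostrophic balance (pressure-gradient force = Coriolis force):
V_g = (1/(fρ)) |∂P/∂n| = 1.04×10⁻³ / (9.95×10⁻⁵ × 1.06) = 9.88 m/s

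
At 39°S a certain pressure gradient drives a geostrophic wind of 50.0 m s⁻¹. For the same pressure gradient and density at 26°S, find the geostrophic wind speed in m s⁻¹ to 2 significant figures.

72 m s⁻¹

With the same pressure gradient and density, V_g ∝ 1/f ∝ 1/sin φ.
V₂ = V₁ · sin φ₁ / sin φ₂ = 50.0 × sin 39° / sin 26°
V₂ = 50.0 × 0.6293/0.4384 = 72 m s⁻¹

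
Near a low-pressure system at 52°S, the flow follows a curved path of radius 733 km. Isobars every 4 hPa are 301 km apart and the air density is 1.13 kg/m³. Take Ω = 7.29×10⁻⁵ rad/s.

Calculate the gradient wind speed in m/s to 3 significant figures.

Coriolis parameter at 52°S:
f = 2Ω sin φ = 2 × 7.29×10⁻⁵ × sin 52° = 1.15×10⁻⁴ s⁻¹
Pressure gradient: |∂P/∂n| = 400 Pa / 301000 m = 1.33×10⁻³ Pa/m
Geostrophic speed: V_g = |∂P/∂n|/(fρ) = 1.33×10⁻³/(1.15×10⁻⁴ × 1.13) = 10.2 m/s
Around a low, centrifugal force acts outward with Coriolis, so pressure-gradient force balances both:
(1/ρ)|∂P/∂n| = fV + V²/R  →  V² + fR·V − fR·V_g = 0
With fR = 1.15×10⁻⁴ × 733×10³ m = 84.2 m/s:
V = [−fR + √((fR)² + 4 fR V_g)]/2 = [−84.2 + √(84.2² + 4×84.2×10.2)]/2 = 9.23 m/s
Subgeostrophic (V < V_g = 10.2 m/s), as expected around a low.

9.23 m/s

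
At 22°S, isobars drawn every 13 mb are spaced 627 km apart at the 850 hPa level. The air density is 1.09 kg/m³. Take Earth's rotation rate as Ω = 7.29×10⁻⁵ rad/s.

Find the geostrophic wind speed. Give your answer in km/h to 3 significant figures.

Coriolis parameter at 22°S:
f = 2Ω sin φ = 2 × 7.29×10⁻⁵ × sin 22° = 5.46×10⁻⁵ s⁻¹
Pressure gradient: |∂P/∂n| = 1300 Pa / 627000 m = 2.07×10⁻³ Pa/m
Geostrophic balance (pressure-gradient force = Coriolis force):
V_g = (1/(fρ)) |∂P/∂n| = 2.07×10⁻³ / (5.46×10⁻⁵ × 1.09) = 34.8 m/s
Converting: 34.8 m/s × 3.6 = 125 km/h

125 km/h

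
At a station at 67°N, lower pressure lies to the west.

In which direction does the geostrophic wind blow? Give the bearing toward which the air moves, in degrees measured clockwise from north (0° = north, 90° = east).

The pressure-gradient force points toward the west (bearing 270°).
Geostrophic balance: in the Northern Hemisphere the Coriolis force deflects motion to the right, so the geostrophic wind blows 90° to the right of the pressure-gradient force (low pressure on the left).
Rotating 270° by 90° clockwise gives 000° — the wind blows toward the north.

000°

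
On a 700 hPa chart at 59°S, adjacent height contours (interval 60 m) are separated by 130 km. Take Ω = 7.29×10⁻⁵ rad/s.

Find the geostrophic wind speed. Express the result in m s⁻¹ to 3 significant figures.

36.2 m s⁻¹

Coriolis parameter at 59°S:
f = 2Ω sin φ = 2 × 7.29×10⁻⁵ × sin 59° = 1.25×10⁻⁴ s⁻¹
Height gradient: |∂Z/∂n| = 60 m / 130000 m = 4.62×10⁻⁴
On a pressure surface, geostrophic balance gives V_g = (g/f)|∂Z/∂n|:
V_g = 9.81 × 4.62×10⁻⁴ / 1.25×10⁻⁴ = 36.2 m/s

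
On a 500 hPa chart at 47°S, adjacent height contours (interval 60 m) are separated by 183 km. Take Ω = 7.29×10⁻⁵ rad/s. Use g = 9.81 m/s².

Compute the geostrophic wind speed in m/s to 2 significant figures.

Coriolis parameter at 47°S:
f = 2Ω sin φ = 2 × 7.29×10⁻⁵ × sin 47° = 1.07×10⁻⁴ s⁻¹
Height gradient: |∂Z/∂n| = 60 m / 183000 m = 3.28×10⁻⁴
On a pressure surface, geostrophic balance gives V_g = (g/f)|∂Z/∂n|:
V_g = 9.81 × 3.28×10⁻⁴ / 1.07×10⁻⁴ = 30.2 m/s

30 m/s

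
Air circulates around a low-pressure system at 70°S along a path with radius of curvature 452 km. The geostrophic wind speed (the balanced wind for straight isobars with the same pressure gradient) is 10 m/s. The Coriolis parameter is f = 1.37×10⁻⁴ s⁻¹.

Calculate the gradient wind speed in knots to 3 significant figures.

Around a low, centrifugal force acts outward with Coriolis, so pressure-gradient force balances both:
(1/ρ)|∂P/∂n| = fV + V²/R  →  V² + fR·V − fR·V_g = 0
With fR = 1.37×10⁻⁴ × 452×10³ m = 61.9 m/s:
V = [−fR + √((fR)² + 4 fR V_g)]/2 = [−61.9 + √(61.9² + 4×61.9×10)]/2 = 8.76 m/s
Subgeostrophic (V < V_g = 10 m/s), as expected around a low.
Converting: 8.76 m/s × 1.944 = 17.0 knots

17.0 knots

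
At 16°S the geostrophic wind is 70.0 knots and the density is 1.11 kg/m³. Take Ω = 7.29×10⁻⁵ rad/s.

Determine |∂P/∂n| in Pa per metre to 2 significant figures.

Coriolis parameter at 16°S:
f = 2Ω sin φ = 2 × 7.29×10⁻⁵ × sin 16° = 4.02×10⁻⁵ s⁻¹
Wind speed in SI: 70.0 knots = 36.0 m/s
Geostrophic balance rearranged: |∂P/∂n| = f ρ V_g
|∂P/∂n| = 4.02×10⁻⁵ × 1.11 × 36.0 = 1.61×10⁻³ Pa/m

1.6×10⁻³ Pa/m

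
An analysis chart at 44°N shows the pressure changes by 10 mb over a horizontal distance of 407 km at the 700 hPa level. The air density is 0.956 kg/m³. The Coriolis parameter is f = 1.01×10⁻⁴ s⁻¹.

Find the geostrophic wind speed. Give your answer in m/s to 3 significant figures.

Pressure gradient: |∂P/∂n| = 1000 Pa / 407000 m = 2.46×10⁻³ Pa/m
Geostrophic balance (pressure-gradient force = Coriolis force):
V_g = (1/(fρ)) |∂P/∂n| = 2.46×10⁻³ / (1.01×10⁻⁴ × 0.956) = 25.4 m/s

25.4 m/s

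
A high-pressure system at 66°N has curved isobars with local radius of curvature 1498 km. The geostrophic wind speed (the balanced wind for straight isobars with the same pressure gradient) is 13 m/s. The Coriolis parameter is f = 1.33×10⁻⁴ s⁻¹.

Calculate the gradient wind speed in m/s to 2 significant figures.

14 m/s

Around a high, pressure-gradient force acts outward with centrifugal, so Coriolis balances both:
fV = (1/ρ)|∂P/∂n| + V²/R  →  V² − fR·V + fR·V_g = 0
With fR = 1.33×10⁻⁴ × 1498×10³ m = 199 m/s:
V = [fR − √((fR)² − 4 fR V_g)]/2 = [199 − √(199² − 4×199×13)]/2 = 14 m/s
Supergeostrophic (V > V_g = 13 m/s), as expected around a high.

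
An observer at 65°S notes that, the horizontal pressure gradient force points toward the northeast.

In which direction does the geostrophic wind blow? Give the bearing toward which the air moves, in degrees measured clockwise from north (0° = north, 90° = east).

The pressure-gradient force points toward the northeast (bearing 045°).
Geostrophic balance: in the Southern Hemisphere the Coriolis force deflects motion to the left, so the geostrophic wind blows 90° to the left of the pressure-gradient force (low pressure on the right).
Rotating 045° by 90° counterclockwise gives 315° — the wind blows toward the northwest.

315°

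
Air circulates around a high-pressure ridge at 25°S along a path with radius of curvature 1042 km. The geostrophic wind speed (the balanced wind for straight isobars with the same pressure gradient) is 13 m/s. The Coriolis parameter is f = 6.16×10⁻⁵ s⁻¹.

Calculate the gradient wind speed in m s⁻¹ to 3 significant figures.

18.1 m s⁻¹

Around a high, pressure-gradient force acts outward with centrifugal, so Coriolis balances both:
fV = (1/ρ)|∂P/∂n| + V²/R  →  V² − fR·V + fR·V_g = 0
With fR = 6.16×10⁻⁵ × 1042×10³ m = 64.2 m/s:
V = [fR − √((fR)² − 4 fR V_g)]/2 = [64.2 − √(64.2² − 4×64.2×13)]/2 = 18.1 m/s
Supergeostrophic (V > V_g = 13 m/s), as expected around a high.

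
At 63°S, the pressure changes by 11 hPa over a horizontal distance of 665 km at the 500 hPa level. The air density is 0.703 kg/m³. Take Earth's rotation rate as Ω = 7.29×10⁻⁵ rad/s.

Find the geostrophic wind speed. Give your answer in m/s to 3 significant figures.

Coriolis parameter at 63°S:
f = 2Ω sin φ = 2 × 7.29×10⁻⁵ × sin 63° = 1.30×10⁻⁴ s⁻¹
Pressure gradient: |∂P/∂n| = 1100 Pa / 665000 m = 1.65×10⁻³ Pa/m
Geostrophic balance (pressure-gradient force = Coriolis force):
V_g = (1/(fρ)) |∂P/∂n| = 1.65×10⁻³ / (1.30×10⁻⁴ × 0.703) = 18.1 m/s

18.1 m/s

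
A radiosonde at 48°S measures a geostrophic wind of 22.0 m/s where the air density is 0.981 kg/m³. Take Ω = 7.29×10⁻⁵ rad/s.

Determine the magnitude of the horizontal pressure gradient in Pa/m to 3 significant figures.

Coriolis parameter at 48°S:
f = 2Ω sin φ = 2 × 7.29×10⁻⁵ × sin 48° = 1.08×10⁻⁴ s⁻¹
Geostrophic balance rearranged: |∂P/∂n| = f ρ V_g
|∂P/∂n| = 1.08×10⁻⁴ × 0.981 × 22.0 = 2.34×10⁻³ Pa/m

2.34×10⁻³ Pa/m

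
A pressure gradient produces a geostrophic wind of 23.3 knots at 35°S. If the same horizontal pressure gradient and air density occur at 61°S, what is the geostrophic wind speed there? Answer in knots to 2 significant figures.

With the same pressure gradient and density, V_g ∝ 1/f ∝ 1/sin φ.
V₂ = V₁ · sin φ₁ / sin φ₂ = 23.3 × sin 35° / sin 61°
V₂ = 23.3 × 0.5736/0.8746 = 15 knots

15 knots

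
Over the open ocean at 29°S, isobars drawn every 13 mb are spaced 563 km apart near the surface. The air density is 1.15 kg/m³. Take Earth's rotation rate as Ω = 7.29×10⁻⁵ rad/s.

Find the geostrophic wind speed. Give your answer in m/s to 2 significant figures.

Coriolis parameter at 29°S:
f = 2Ω sin φ = 2 × 7.29×10⁻⁵ × sin 29° = 7.07×10⁻⁵ s⁻¹
Pressure gradient: |∂P/∂n| = 1300 Pa / 563000 m = 2.31×10⁻³ Pa/m
Geostrophic balance (pressure-gradient force = Coriolis force):
V_g = (1/(fρ)) |∂P/∂n| = 2.31×10⁻³ / (7.07×10⁻⁵ × 1.15) = 28.4 m/s

28 m/s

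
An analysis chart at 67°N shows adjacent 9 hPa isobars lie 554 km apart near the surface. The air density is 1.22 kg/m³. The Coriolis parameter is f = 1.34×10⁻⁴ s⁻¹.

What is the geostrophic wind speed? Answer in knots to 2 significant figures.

19 knots

Pressure gradient: |∂P/∂n| = 900 Pa / 554000 m = 1.62×10⁻³ Pa/m
Geostrophic balance (pressure-gradient force = Coriolis force):
V_g = (1/(fρ)) |∂P/∂n| = 1.62×10⁻³ / (1.34×10⁻⁴ × 1.22) = 9.94 m/s
Converting: 9.94 m/s × 1.944 = 19 knots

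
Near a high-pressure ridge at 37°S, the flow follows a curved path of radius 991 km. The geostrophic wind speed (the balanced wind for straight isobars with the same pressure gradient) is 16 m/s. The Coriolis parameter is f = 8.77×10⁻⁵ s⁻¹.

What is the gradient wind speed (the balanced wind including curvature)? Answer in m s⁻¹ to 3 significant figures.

Around a high, pressure-gradient force acts outward with centrifugal, so Coriolis balances both:
fV = (1/ρ)|∂P/∂n| + V²/R  →  V² − fR·V + fR·V_g = 0
With fR = 8.77×10⁻⁵ × 991×10³ m = 86.9 m/s:
V = [fR − √((fR)² − 4 fR V_g)]/2 = [86.9 − √(86.9² − 4×86.9×16)]/2 = 21.1 m/s
Supergeostrophic (V > V_g = 16 m/s), as expected around a high.

21.1 m s⁻¹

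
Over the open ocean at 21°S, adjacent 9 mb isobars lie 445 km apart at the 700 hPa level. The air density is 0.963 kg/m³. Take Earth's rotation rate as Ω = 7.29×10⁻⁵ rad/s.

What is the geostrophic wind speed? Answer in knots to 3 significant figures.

Coriolis parameter at 21°S:
f = 2Ω sin φ = 2 × 7.29×10⁻⁵ × sin 21° = 5.23×10⁻⁵ s⁻¹
Pressure gradient: |∂P/∂n| = 900 Pa / 445000 m = 2.02×10⁻³ Pa/m
Geostrophic balance (pressure-gradient force = Coriolis force):
V_g = (1/(fρ)) |∂P/∂n| = 2.02×10⁻³ / (5.23×10⁻⁵ × 0.963) = 40.2 m/s
Converting: 40.2 m/s × 1.944 = 78.1 knots

78.1 knots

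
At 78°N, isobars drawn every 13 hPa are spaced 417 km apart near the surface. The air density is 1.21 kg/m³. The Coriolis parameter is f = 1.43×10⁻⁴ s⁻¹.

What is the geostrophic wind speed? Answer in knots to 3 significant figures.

Pressure gradient: |∂P/∂n| = 1300 Pa / 417000 m = 3.12×10⁻³ Pa/m
Geostrophic balance (pressure-gradient force = Coriolis force):
V_g = (1/(fρ)) |∂P/∂n| = 3.12×10⁻³ / (1.43×10⁻⁴ × 1.21) = 18.0 m/s
Converting: 18.0 m/s × 1.944 = 35.0 knots

35.0 knots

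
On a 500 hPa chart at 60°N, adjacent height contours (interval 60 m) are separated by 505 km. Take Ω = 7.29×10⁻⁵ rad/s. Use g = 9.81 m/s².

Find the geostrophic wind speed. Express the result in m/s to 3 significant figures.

9.23 m/s

Coriolis parameter at 60°N:
f = 2Ω sin φ = 2 × 7.29×10⁻⁵ × sin 60° = 1.26×10⁻⁴ s⁻¹
Height gradient: |∂Z/∂n| = 60 m / 505000 m = 1.19×10⁻⁴
On a pressure surface, geostrophic balance gives V_g = (g/f)|∂Z/∂n|:
V_g = 9.81 × 1.19×10⁻⁴ / 1.26×10⁻⁴ = 9.23 m/s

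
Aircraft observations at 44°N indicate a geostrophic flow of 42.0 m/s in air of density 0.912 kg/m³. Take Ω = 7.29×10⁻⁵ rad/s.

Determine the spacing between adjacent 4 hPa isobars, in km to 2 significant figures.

Coriolis parameter at 44°N:
f = 2Ω sin φ = 2 × 7.29×10⁻⁵ × sin 44° = 1.01×10⁻⁴ s⁻¹
Geostrophic balance rearranged: |∂P/∂n| = f ρ V_g
|∂P/∂n| = 1.01×10⁻⁴ × 0.912 × 42.0 = 3.88×10⁻³ Pa/m
Isobar spacing: Δn = ΔP/|∂P/∂n| = 400 Pa / 3.88×10⁻³ Pa/m = 103107 m ≈ 100 km

100 km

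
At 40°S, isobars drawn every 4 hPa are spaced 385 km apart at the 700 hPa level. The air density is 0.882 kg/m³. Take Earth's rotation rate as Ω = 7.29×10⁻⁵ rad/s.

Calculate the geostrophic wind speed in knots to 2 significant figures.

Coriolis parameter at 40°S:
f = 2Ω sin φ = 2 × 7.29×10⁻⁵ × sin 40° = 9.37×10⁻⁵ s⁻¹
Pressure gradient: |∂P/∂n| = 400 Pa / 385000 m = 1.04×10⁻³ Pa/m
Geostrophic balance (pressure-gradient force = Coriolis force):
V_g = (1/(fρ)) |∂P/∂n| = 1.04×10⁻³ / (9.37×10⁻⁵ × 0.882) = 12.6 m/s
Converting: 12.6 m/s × 1.944 = 24 knots

24 knots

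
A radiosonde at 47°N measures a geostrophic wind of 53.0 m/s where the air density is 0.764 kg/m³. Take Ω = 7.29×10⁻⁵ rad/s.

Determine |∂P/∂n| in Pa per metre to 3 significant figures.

Coriolis parameter at 47°N:
f = 2Ω sin φ = 2 × 7.29×10⁻⁵ × sin 47° = 1.07×10⁻⁴ s⁻¹
Geostrophic balance rearranged: |∂P/∂n| = f ρ V_g
|∂P/∂n| = 1.07×10⁻⁴ × 0.764 × 53.0 = 4.32×10⁻³ Pa/m

4.32×10⁻³ Pa/m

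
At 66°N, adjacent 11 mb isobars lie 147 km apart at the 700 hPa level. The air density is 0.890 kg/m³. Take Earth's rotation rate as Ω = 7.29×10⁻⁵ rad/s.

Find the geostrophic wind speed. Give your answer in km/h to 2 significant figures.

230 km/h

Coriolis parameter at 66°N:
f = 2Ω sin φ = 2 × 7.29×10⁻⁵ × sin 66° = 1.33×10⁻⁴ s⁻¹
Pressure gradient: |∂P/∂n| = 1100 Pa / 147000 m = 7.48×10⁻³ Pa/m
Geostrophic balance (pressure-gradient force = Coriolis force):
V_g = (1/(fρ)) |∂P/∂n| = 7.48×10⁻³ / (1.33×10⁻⁴ × 0.890) = 63.1 m/s
Converting: 63.1 m/s × 3.6 = 230 km/h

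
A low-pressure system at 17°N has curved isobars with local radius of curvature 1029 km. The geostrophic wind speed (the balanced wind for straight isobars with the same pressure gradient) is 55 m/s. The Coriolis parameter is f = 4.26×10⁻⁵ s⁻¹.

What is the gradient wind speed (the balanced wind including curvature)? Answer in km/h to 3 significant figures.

Around a low, centrifugal force acts outward with Coriolis, so pressure-gradient force balances both:
(1/ρ)|∂P/∂n| = fV + V²/R  →  V² + fR·V − fR·V_g = 0
With fR = 4.26×10⁻⁵ × 1029×10³ m = 43.8 m/s:
V = [−fR + √((fR)² + 4 fR V_g)]/2 = [−43.8 + √(43.8² + 4×43.8×55)]/2 = 31.9 m/s
Subgeostrophic (V < V_g = 55 m/s), as expected around a low.
Converting: 31.9 m/s × 3.6 = 115 km/h

115 km/h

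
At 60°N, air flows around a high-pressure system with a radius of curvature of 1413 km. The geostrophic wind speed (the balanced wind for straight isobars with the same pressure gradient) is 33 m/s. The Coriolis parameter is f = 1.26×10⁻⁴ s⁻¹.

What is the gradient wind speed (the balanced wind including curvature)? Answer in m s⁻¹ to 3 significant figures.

Around a high, pressure-gradient force acts outward with centrifugal, so Coriolis balances both:
fV = (1/ρ)|∂P/∂n| + V²/R  →  V² − fR·V + fR·V_g = 0
With fR = 1.26×10⁻⁴ × 1413×10³ m = 178 m/s:
V = [fR − √((fR)² − 4 fR V_g)]/2 = [178 − √(178² − 4×178×33)]/2 = 43.8 m/s
Supergeostrophic (V > V_g = 33 m/s), as expected around a high.

43.8 m s⁻¹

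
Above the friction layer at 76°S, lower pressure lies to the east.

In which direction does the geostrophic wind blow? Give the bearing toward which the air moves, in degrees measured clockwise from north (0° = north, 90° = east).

The pressure-gradient force points toward the east (bearing 090°).
Geostrophic balance: in the Southern Hemisphere the Coriolis force deflects motion to the left, so the geostrophic wind blows 90° to the left of the pressure-gradient force (low pressure on the right).
Rotating 090° by 90° counterclockwise gives 000° — the wind blows toward the north.

000°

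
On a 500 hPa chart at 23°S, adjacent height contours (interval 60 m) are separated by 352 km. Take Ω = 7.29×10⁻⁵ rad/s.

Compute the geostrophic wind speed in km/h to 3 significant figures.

Coriolis parameter at 23°S:
f = 2Ω sin φ = 2 × 7.29×10⁻⁵ × sin 23° = 5.70×10⁻⁵ s⁻¹
Height gradient: |∂Z/∂n| = 60 m / 352000 m = 1.70×10⁻⁴
On a pressure surface, geostrophic balance gives V_g = (g/f)|∂Z/∂n|:
V_g = 9.81 × 1.70×10⁻⁴ / 5.70×10⁻⁵ = 29.4 m/s
Converting: 29.4 m/s × 3.6 = 106 km/h

106 km/h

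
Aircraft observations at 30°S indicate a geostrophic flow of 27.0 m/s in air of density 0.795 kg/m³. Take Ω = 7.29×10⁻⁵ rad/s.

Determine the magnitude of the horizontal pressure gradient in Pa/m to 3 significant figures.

Coriolis parameter at 30°S:
f = 2Ω sin φ = 2 × 7.29×10⁻⁵ × sin 30° = 7.29×10⁻⁵ s⁻¹
Geostrophic balance rearranged: |∂P/∂n| = f ρ V_g
|∂P/∂n| = 7.29×10⁻⁵ × 0.795 × 27.0 = 1.56×10⁻³ Pa/m

1.56×10⁻³ Pa/m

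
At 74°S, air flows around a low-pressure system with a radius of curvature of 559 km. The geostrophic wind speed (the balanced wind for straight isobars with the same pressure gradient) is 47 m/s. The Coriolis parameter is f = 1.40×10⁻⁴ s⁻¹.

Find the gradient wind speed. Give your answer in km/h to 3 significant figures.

Around a low, centrifugal force acts outward with Coriolis, so pressure-gradient force balances both:
(1/ρ)|∂P/∂n| = fV + V²/R  →  V² + fR·V − fR·V_g = 0
With fR = 1.40×10⁻⁴ × 559×10³ m = 78.3 m/s:
V = [−fR + √((fR)² + 4 fR V_g)]/2 = [−78.3 + √(78.3² + 4×78.3×47)]/2 = 33 m/s
Subgeostrophic (V < V_g = 47 m/s), as expected around a low.
Converting: 33 m/s × 3.6 = 119 km/h

119 km/h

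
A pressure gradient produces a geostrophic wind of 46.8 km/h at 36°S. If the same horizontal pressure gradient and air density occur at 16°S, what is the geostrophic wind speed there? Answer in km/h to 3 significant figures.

99.8 km/h

With the same pressure gradient and density, V_g ∝ 1/f ∝ 1/sin φ.
V₂ = V₁ · sin φ₁ / sin φ₂ = 46.8 × sin 36° / sin 16°
V₂ = 46.8 × 0.5878/0.2756 = 99.8 km/h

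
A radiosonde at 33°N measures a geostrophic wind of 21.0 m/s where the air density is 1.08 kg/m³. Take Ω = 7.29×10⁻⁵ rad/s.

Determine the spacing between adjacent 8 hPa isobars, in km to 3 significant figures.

444 km

Coriolis parameter at 33°N:
f = 2Ω sin φ = 2 × 7.29×10⁻⁵ × sin 33° = 7.94×10⁻⁵ s⁻¹
Geostrophic balance rearranged: |∂P/∂n| = f ρ V_g
|∂P/∂n| = 7.94×10⁻⁵ × 1.08 × 21.0 = 1.80×10⁻³ Pa/m
Isobar spacing: Δn = ΔP/|∂P/∂n| = 800 Pa / 1.80×10⁻³ Pa/m = 444202 m ≈ 444 km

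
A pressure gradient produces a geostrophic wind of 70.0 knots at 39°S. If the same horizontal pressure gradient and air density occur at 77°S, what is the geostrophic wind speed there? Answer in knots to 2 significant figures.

45 knots

With the same pressure gradient and density, V_g ∝ 1/f ∝ 1/sin φ.
V₂ = V₁ · sin φ₁ / sin φ₂ = 70.0 × sin 39° / sin 77°
V₂ = 70.0 × 0.6293/0.9744 = 45 knots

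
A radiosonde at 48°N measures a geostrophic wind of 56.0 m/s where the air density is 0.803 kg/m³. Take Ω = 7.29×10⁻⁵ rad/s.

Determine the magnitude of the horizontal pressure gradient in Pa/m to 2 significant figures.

Coriolis parameter at 48°N:
f = 2Ω sin φ = 2 × 7.29×10⁻⁵ × sin 48° = 1.08×10⁻⁴ s⁻¹
Geostrophic balance rearranged: |∂P/∂n| = f ρ V_g
|∂P/∂n| = 1.08×10⁻⁴ × 0.803 × 56.0 = 4.87×10⁻³ Pa/m

4.9×10⁻³ Pa/m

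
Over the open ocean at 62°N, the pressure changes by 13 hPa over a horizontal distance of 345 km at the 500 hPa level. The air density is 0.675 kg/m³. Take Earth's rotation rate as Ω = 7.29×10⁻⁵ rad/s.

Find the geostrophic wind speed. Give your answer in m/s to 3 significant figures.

43.4 m/s

Coriolis parameter at 62°N:
f = 2Ω sin φ = 2 × 7.29×10⁻⁵ × sin 62° = 1.29×10⁻⁴ s⁻¹
Pressure gradient: |∂P/∂n| = 1300 Pa / 345000 m = 3.77×10⁻³ Pa/m
Geostrophic balance (pressure-gradient force = Coriolis force):
V_g = (1/(fρ)) |∂P/∂n| = 3.77×10⁻³ / (1.29×10⁻⁴ × 0.675) = 43.4 m/s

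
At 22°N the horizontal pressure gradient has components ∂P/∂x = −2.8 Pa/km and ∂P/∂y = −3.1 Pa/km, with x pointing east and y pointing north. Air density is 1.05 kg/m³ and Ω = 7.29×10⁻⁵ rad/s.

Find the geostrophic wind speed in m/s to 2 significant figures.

73 m/s

Coriolis parameter at 22°N:
f = 2Ω sin φ = 2 × 7.29×10⁻⁵ × sin 22° = 5.46×10⁻⁵ s⁻¹
Component geostrophic relations (x east, y north):
u_g = −(1/(fρ)) ∂P/∂y,  v_g = (1/(fρ)) ∂P/∂x
u_g = −(−3.1×10⁻³)/(5.46×10⁻⁵ × 1.05) = 54.1 m/s;  v_g = (−2.8×10⁻³)/(5.46×10⁻⁵ × 1.05) = −48.8 m/s
|V_g| = √(u_g² + v_g²) = 72.8 m/s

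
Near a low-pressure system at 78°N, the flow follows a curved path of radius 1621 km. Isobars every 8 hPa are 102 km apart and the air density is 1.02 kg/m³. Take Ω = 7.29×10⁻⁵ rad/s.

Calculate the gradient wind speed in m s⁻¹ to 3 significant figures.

45.1 m s⁻¹

Coriolis parameter at 78°N:
f = 2Ω sin φ = 2 × 7.29×10⁻⁵ × sin 78° = 1.43×10⁻⁴ s⁻¹
Pressure gradient: |∂P/∂n| = 800 Pa / 102000 m = 7.84×10⁻³ Pa/m
Geostrophic speed: V_g = |∂P/∂n|/(fρ) = 7.84×10⁻³/(1.43×10⁻⁴ × 1.02) = 53.9 m/s
Around a low, centrifugal force acts outward with Coriolis, so pressure-gradient force balances both:
(1/ρ)|∂P/∂n| = fV + V²/R  →  V² + fR·V − fR·V_g = 0
With fR = 1.43×10⁻⁴ × 1621×10³ m = 231 m/s:
V = [−fR + √((fR)² + 4 fR V_g)]/2 = [−231 + √(231² + 4×231×53.9)]/2 = 45.1 m/s
Subgeostrophic (V < V_g = 53.9 m/s), as expected around a low.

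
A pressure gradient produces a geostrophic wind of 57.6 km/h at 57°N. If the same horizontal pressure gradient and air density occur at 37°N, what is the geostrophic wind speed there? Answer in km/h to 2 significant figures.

With the same pressure gradient and density, V_g ∝ 1/f ∝ 1/sin φ.
V₂ = V₁ · sin φ₁ / sin φ₂ = 57.6 × sin 57° / sin 37°
V₂ = 57.6 × 0.8387/0.6018 = 80 km/h

80 km/h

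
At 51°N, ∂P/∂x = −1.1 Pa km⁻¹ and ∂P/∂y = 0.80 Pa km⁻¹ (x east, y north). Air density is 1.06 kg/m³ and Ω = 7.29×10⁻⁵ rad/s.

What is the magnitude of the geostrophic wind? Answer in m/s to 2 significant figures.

Coriolis parameter at 51°N:
f = 2Ω sin φ = 2 × 7.29×10⁻⁵ × sin 51° = 1.13×10⁻⁴ s⁻¹
Component geostrophic relations (x east, y north):
u_g = −(1/(fρ)) ∂P/∂y,  v_g = (1/(fρ)) ∂P/∂x
u_g = −(0.80×10⁻³)/(1.13×10⁻⁴ × 1.06) = −6.66 m/s;  v_g = (−1.1×10⁻³)/(1.13×10⁻⁴ × 1.06) = −9.16 m/s
|V_g| = √(u_g² + v_g²) = 11.3 m/s

11 m/s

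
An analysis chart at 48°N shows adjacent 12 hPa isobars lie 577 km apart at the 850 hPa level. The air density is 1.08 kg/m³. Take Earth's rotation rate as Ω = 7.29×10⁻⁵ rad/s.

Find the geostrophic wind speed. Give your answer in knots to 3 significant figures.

34.5 knots

Coriolis parameter at 48°N:
f = 2Ω sin φ = 2 × 7.29×10⁻⁵ × sin 48° = 1.08×10⁻⁴ s⁻¹
Pressure gradient: |∂P/∂n| = 1200 Pa / 577000 m = 2.08×10⁻³ Pa/m
Geostrophic balance (pressure-gradient force = Coriolis force):
V_g = (1/(fρ)) |∂P/∂n| = 2.08×10⁻³ / (1.08×10⁻⁴ × 1.08) = 17.8 m/s
Converting: 17.8 m/s × 1.944 = 34.5 knots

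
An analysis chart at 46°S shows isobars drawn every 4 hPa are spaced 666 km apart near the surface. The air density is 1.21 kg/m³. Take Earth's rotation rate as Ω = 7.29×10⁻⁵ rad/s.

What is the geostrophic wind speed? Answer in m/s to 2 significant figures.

4.7 m/s

Coriolis parameter at 46°S:
f = 2Ω sin φ = 2 × 7.29×10⁻⁵ × sin 46° = 1.05×10⁻⁴ s⁻¹
Pressure gradient: |∂P/∂n| = 400 Pa / 666000 m = 6.01×10⁻⁴ Pa/m
Geostrophic balance (pressure-gradient force = Coriolis force):
V_g = (1/(fρ)) |∂P/∂n| = 6.01×10⁻⁴ / (1.05×10⁻⁴ × 1.21) = 4.73 m/s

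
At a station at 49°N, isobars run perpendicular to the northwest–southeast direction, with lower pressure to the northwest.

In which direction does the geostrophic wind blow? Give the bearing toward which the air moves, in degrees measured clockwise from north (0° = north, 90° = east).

045°

The pressure-gradient force points toward the northwest (bearing 315°).
Geostrophic balance: in the Northern Hemisphere the Coriolis force deflects motion to the right, so the geostrophic wind blows 90° to the right of the pressure-gradient force (low pressure on the left).
Rotating 315° by 90° clockwise gives 045° — the wind blows toward the northeast.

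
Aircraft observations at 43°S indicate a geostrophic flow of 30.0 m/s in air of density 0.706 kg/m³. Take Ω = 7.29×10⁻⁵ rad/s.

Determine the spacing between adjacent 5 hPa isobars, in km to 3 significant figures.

237 km

Coriolis parameter at 43°S:
f = 2Ω sin φ = 2 × 7.29×10⁻⁵ × sin 43° = 9.94×10⁻⁵ s⁻¹
Geostrophic balance rearranged: |∂P/∂n| = f ρ V_g
|∂P/∂n| = 9.94×10⁻⁵ × 0.706 × 30.0 = 2.11×10⁻³ Pa/m
Isobar spacing: Δn = ΔP/|∂P/∂n| = 500 Pa / 2.11×10⁻³ Pa/m = 237412 m ≈ 237 km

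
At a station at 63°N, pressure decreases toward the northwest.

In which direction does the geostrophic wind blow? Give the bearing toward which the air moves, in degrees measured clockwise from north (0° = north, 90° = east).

The pressure-gradient force points toward the northwest (bearing 315°).
Geostrophic balance: in the Northern Hemisphere the Coriolis force deflects motion to the right, so the geostrophic wind blows 90° to the right of the pressure-gradient force (low pressure on the left).
Rotating 315° by 90° clockwise gives 045° — the wind blows toward the northeast.

045°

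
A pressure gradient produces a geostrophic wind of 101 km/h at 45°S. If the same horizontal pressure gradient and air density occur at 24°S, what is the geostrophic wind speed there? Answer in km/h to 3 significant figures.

176 km/h

With the same pressure gradient and density, V_g ∝ 1/f ∝ 1/sin φ.
V₂ = V₁ · sin φ₁ / sin φ₂ = 101 × sin 45° / sin 24°
V₂ = 101 × 0.7071/0.4067 = 176 km/h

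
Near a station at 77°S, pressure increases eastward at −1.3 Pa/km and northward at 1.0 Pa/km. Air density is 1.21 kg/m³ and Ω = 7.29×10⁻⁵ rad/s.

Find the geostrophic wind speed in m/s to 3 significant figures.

9.54 m/s

Coriolis parameter at 77°S:
f = 2Ω sin φ = 2 × 7.29×10⁻⁵ × sin 77° = 1.42×10⁻⁴ s⁻¹
In the Southern Hemisphere f is negative: f = −1.42×10⁻⁴ s⁻¹.
Component geostrophic relations (x east, y north):
u_g = −(1/(fρ)) ∂P/∂y,  v_g = (1/(fρ)) ∂P/∂x
u_g = −(1.0×10⁻³)/(−1.42×10⁻⁴ × 1.21) = 5.82 m/s;  v_g = (−1.3×10⁻³)/(−1.42×10⁻⁴ × 1.21) = 7.56 m/s
|V_g| = √(u_g² + v_g²) = 9.54 m/s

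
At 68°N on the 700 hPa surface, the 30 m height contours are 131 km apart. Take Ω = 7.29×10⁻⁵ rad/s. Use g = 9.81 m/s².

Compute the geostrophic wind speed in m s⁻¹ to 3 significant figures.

Coriolis parameter at 68°N:
f = 2Ω sin φ = 2 × 7.29×10⁻⁵ × sin 68° = 1.35×10⁻⁴ s⁻¹
Height gradient: |∂Z/∂n| = 30 m / 131000 m = 2.29×10⁻⁴
On a pressure surface, geostrophic balance gives V_g = (g/f)|∂Z/∂n|:
V_g = 9.81 × 2.29×10⁻⁴ / 1.35×10⁻⁴ = 16.6 m/s

16.6 m s⁻¹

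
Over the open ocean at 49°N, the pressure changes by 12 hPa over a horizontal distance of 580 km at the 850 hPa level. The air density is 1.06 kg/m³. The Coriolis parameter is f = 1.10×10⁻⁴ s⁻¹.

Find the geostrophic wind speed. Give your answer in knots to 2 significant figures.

Pressure gradient: |∂P/∂n| = 1200 Pa / 580000 m = 2.07×10⁻³ Pa/m
Geostrophic balance (pressure-gradient force = Coriolis force):
V_g = (1/(fρ)) |∂P/∂n| = 2.07×10⁻³ / (1.10×10⁻⁴ × 1.06) = 17.7 m/s
Converting: 17.7 m/s × 1.944 = 34 knots

34 knots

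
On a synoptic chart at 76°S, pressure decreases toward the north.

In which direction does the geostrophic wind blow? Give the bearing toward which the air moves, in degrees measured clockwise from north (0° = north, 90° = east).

270°

The pressure-gradient force points toward the north (bearing 000°).
Geostrophic balance: in the Southern Hemisphere the Coriolis force deflects motion to the left, so the geostrophic wind blows 90° to the left of the pressure-gradient force (low pressure on the right).
Rotating 000° by 90° counterclockwise gives 270° — the wind blows toward the west.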